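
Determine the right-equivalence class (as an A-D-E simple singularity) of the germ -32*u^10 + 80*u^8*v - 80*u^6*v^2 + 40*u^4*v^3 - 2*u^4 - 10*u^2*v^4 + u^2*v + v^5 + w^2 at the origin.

D6

The Hessian of f at 0 is [[0, 0, 0], [0, 0, 0], [0, 0, 2]] with rank 1, so corank 2. A Groebner basis of the Jacobian ideal J(f) in C{u,v,w} is {u^2/5 + v^4, u^3, u*v, w}; counting standard monomials gives mu = 6. Corank 2; j^3 = u^2*v has shape L^2 M (L != M), so D-series; mu = 6 gives D_6.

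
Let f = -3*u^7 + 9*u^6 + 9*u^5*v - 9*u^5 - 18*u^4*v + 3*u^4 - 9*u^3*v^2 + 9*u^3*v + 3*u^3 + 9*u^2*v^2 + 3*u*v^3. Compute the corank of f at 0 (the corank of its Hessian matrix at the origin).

2

The Hessian at 0 is [[0, 0], [0, 0]] of rank 0; hence corank 2.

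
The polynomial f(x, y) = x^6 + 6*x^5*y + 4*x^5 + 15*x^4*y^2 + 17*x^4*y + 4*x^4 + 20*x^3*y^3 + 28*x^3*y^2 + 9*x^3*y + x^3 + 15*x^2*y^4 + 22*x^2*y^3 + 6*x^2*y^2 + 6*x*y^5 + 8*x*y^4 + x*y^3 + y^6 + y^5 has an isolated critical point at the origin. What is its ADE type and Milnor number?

The Hessian of f at 0 has rank 0. Corank 2; j^3 = x^3 is a perfect cube, so E-series; the 4-jet and mu = 7 give E_7.

Type E_{7}, Milnor number mu = 7.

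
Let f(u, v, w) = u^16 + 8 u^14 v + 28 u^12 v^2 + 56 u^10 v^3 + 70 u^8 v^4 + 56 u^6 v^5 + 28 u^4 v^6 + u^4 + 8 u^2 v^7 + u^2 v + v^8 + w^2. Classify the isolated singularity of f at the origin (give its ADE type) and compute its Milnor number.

Type D_9, Milnor number mu = 9.

The Hessian of f at 0 is [[0, 0, 0], [0, 0, 0], [0, 0, 2]] with rank 1, so corank 2. A Groebner basis of the Jacobian ideal J(f) in C{u,v,w} is {u^2/8 + v^7, u^3, u*v, w}; counting standard monomials gives mu = 9. Corank 2; j^3 = u^2*v has shape L^2 M (L != M), so D-series; mu = 9 gives D_9.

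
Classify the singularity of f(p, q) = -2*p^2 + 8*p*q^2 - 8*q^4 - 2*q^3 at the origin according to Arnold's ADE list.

A2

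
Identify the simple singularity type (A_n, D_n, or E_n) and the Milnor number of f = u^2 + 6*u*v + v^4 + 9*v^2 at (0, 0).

The Hessian of f at 0 has rank 1. Corank 1: A-series; mu = 3 gives A_3.

Type A3, Milnor number mu = 3.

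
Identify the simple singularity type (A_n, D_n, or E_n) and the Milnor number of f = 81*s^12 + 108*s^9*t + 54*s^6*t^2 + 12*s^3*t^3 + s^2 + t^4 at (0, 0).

Type A_3, Milnor number mu = 3.

The Hessian of f at 0 has rank 1. Corank 1: A-series; mu = 3 gives A_3.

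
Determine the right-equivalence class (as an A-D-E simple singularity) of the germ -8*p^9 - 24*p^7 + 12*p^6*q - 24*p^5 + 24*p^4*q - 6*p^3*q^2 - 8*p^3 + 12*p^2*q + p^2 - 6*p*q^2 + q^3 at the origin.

A_2

The Hessian of f at 0 is [[2, 0], [0, 0]] with rank 1, so corank 1. A Groebner basis of the Jacobian ideal J(f) in C{p,q} is {q^2, p}; counting standard monomials gives mu = 2. Corank 1: A-series; mu = 2 gives A_2.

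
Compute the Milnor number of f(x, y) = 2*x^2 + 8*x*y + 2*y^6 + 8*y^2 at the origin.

The Hessian of f at 0 has rank 1. Corank 1: A-series; mu = 5 gives A_5.

5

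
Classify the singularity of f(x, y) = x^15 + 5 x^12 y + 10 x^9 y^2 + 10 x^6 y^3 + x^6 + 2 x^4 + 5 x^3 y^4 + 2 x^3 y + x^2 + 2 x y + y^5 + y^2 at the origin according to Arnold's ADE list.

A_{4}

The Hessian of f at 0 is [[2, 2], [2, 2]] with rank 1, so corank 1. A Groebner basis of the Jacobian ideal J(f) in C{x,y} is {-x + y^3 - y, x^2 - y^2, x*y + y^2}; counting standard monomials gives mu = 4. Corank 1: A-series; mu = 4 gives A_4.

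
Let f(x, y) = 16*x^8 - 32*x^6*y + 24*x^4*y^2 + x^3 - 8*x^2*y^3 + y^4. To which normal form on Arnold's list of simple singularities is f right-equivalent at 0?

The Hessian of f at 0 is [[0, 0], [0, 0]] with rank 0, so corank 2. A Groebner basis of the Jacobian ideal J(f) in C{x,y} is {y^3, x^2}; counting standard monomials gives mu = 6. Corank 2; j^3 = x^3 is a perfect cube, so E-series; the 4-jet and mu = 6 give E_6.

E_{6}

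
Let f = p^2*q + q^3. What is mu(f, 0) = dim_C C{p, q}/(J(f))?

4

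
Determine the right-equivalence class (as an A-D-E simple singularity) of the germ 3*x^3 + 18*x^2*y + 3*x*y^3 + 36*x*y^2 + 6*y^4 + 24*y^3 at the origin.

The Hessian of f at 0 has rank 0. Corank 2; j^3 = 3*(x + 2*y)^3 is a perfect cube, so E-series; the 4-jet and mu = 7 give E_7.

E_7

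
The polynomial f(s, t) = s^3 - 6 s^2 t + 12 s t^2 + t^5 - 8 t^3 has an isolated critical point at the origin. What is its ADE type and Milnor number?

Type E8, Milnor number mu = 8.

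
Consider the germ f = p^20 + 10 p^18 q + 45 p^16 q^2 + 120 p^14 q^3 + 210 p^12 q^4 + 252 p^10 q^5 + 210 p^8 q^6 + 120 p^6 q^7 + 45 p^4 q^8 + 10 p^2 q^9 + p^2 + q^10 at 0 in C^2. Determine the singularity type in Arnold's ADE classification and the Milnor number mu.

The Hessian of f at 0 has rank 1. Corank 1: A-series; mu = 9 gives A_9.

Type A_9, Milnor number mu = 9.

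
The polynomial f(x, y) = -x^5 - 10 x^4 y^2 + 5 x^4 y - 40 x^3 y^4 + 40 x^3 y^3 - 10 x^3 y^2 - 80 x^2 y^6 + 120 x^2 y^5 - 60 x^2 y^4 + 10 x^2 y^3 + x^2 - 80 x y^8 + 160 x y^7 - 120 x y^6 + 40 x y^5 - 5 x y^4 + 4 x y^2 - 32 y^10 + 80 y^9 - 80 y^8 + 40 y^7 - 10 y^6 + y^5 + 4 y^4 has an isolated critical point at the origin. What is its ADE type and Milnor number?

Type A_{4}, Milnor number mu = 4.

The Hessian of f at 0 has rank 1. Corank 1: A-series; mu = 4 gives A_4.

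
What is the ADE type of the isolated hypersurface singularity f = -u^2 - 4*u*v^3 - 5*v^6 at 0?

The Hessian of f at 0 is [[-2, 0], [0, 0]] with rank 1, so corank 1. A Groebner basis of the Jacobian ideal J(f) in C{u,v} is {u*v^2, u/2 + v^3, u^2}; counting standard monomials gives mu = 5. Corank 1: A-series; mu = 5 gives A_5.

A_{5}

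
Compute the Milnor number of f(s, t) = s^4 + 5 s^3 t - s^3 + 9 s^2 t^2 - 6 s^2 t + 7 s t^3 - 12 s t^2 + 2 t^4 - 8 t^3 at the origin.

7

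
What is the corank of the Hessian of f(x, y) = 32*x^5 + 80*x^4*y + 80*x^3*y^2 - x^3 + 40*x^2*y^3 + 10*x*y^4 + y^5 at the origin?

2

Hessian at 0 has rank 0.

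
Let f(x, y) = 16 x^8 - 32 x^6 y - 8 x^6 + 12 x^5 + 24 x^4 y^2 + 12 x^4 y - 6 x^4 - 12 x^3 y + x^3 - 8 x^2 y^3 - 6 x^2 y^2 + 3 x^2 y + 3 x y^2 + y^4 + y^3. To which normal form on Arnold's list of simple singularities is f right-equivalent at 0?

E_{6}

The Hessian of f at 0 has rank 0. Corank 2; j^3 = (x + y)^3 is a perfect cube, so E-series; the 4-jet and mu = 6 give E_6.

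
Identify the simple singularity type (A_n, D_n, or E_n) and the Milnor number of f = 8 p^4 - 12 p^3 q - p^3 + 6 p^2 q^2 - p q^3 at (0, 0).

Type E7, Milnor number mu = 7.

The Hessian of f at 0 is [[0, 0], [0, 0]] with rank 0, so corank 2. A Groebner basis of the Jacobian ideal J(f) in C{p,q} is {3*p^2/4 + q^4 + q^3/4, p^3, p^2*q - p^2/4 - q^3/12, -p^2 + p*q^2 - q^3/3}; counting standard monomials gives mu = 7. Corank 2; j^3 = -p^3 is a perfect cube, so E-series; the 4-jet and mu = 7 give E_7.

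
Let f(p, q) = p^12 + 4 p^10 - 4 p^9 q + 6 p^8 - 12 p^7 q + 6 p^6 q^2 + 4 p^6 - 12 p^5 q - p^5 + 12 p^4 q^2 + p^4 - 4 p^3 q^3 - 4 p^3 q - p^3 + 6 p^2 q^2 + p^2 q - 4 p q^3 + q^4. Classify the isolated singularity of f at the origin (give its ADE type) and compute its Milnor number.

Type D_{5}, Milnor number mu = 5.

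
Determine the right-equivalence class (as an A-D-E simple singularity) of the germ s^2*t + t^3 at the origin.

The Hessian of f at 0 is [[0, 0], [0, 0]] with rank 0, so corank 2. A Groebner basis of the Jacobian ideal J(f) in C{s,t} is {t^3, s^2 + 3*t^2, s*t}; counting standard monomials gives mu = 4. Corank 2; j^3 = t*(s^2 + t^2) splits into three distinct lines over C (the quadratic factor has nonzero discriminant), so D_4.

D_4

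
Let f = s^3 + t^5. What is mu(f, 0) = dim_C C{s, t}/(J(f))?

8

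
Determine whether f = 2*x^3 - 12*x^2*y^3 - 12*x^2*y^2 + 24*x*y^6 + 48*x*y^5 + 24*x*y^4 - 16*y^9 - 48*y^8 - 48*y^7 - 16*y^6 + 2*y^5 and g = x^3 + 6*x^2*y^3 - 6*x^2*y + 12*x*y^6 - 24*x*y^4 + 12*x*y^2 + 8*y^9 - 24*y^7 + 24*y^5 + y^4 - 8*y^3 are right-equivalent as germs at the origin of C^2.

No.

The Hessian of f at 0 has rank 0. Corank 2; j^3 = 2*x^3 is a perfect cube, so E-series; the 5-jet and mu = 8 give E_8. The Hessian of g at 0 has rank 0. Corank 2; j^3 = (x - 2*y)^3 is a perfect cube, so E-series; the 4-jet and mu = 6 give E_6. f is E_8 but g is E_6, hence not right-equivalent.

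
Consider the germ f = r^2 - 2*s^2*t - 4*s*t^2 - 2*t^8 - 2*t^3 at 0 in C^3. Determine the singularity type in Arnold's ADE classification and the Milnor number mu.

Type D9, Milnor number mu = 9.

The Hessian of f at 0 has rank 1. Corank 2; j^3 = -2*t*(s + t)^2 has shape L^2 M (L != M), so D-series; mu = 9 gives D_9.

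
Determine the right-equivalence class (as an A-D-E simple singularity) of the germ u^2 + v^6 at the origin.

The Hessian of f at 0 has rank 1. Corank 1: A-series; mu = 5 gives A_5.

A_{5}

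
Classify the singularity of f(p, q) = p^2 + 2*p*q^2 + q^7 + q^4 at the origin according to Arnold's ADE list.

The Hessian of f at 0 is [[2, 0], [0, 0]] with rank 1, so corank 1. A Groebner basis of the Jacobian ideal J(f) in C{p,q} is {p^3, p + q^2}; counting standard monomials gives mu = 6. Corank 1: A-series; mu = 6 gives A_6.

A_{6}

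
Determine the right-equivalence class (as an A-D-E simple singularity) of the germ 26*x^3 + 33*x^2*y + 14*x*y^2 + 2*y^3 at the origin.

D_{4}

The Hessian of f at 0 is [[0, 0], [0, 0]] with rank 0, so corank 2. A Groebner basis of the Jacobian ideal J(f) in C{x,y} is {y^3, x^2 - 2*y^2/3, x*y + y^2}; counting standard monomials gives mu = 4. Corank 2; j^3 = (2*x + y)*(13*x^2 + 10*x*y + 2*y^2) splits into three distinct lines over C (the quadratic factor has nonzero discriminant), so D_4.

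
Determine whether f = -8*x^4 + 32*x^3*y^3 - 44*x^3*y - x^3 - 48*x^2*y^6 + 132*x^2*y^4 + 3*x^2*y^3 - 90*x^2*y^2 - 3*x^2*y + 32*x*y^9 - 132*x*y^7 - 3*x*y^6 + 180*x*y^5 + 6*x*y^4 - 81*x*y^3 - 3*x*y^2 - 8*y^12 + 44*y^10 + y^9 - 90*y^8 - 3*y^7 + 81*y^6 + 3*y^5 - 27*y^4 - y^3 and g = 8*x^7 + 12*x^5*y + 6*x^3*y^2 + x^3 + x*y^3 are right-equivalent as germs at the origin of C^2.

The Hessian of f at 0 has rank 0. Corank 2; j^3 = -(x + y)^3 is a perfect cube, so E-series; the 4-jet and mu = 7 give E_7. The Hessian of g at 0 has rank 0. Corank 2; j^3 = x^3 is a perfect cube, so E-series; the 4-jet and mu = 7 give E_7. Both have type E_7, hence right-equivalent.

Yes.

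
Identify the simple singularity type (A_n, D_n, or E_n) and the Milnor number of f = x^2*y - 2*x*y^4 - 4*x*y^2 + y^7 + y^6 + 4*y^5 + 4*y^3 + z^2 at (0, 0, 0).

The Hessian of f at 0 has rank 1. Corank 2; j^3 = y*(x - 2*y)^2 has shape L^2 M (L != M), so D-series; mu = 7 gives D_7.

Type D_{7}, Milnor number mu = 7.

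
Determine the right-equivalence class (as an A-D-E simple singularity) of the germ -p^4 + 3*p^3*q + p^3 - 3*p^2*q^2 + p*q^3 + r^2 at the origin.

E_7

The Hessian of f at 0 is [[0, 0, 0], [0, 0, 0], [0, 0, 2]] with rank 1, so corank 2. A Groebner basis of the Jacobian ideal J(f) in C{p,q,r} is {3*p^2 + q^4 + q^3, p^3, p^2*q - p^2 - q^3/3, -2*p^2 + p*q^2 - 2*q^3/3, r}; counting standard monomials gives mu = 7. Corank 2; j^3 = p^3 is a perfect cube, so E-series; the 4-jet and mu = 7 give E_7.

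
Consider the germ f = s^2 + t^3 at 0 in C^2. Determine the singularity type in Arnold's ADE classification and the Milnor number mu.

Type A_{2}, Milnor number mu = 2.

The Hessian of f at 0 is [[2, 0], [0, 0]] with rank 1, so corank 1. A Groebner basis of the Jacobian ideal J(f) in C{s,t} is {t^2, s}; counting standard monomials gives mu = 2. Corank 1: A-series; mu = 2 gives A_2.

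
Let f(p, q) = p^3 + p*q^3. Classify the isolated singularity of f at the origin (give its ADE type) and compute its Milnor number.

Type E_{7}, Milnor number mu = 7.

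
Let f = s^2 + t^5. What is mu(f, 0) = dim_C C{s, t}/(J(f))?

The Hessian of f at 0 is [[2, 0], [0, 0]] with rank 1, so corank 1. A Groebner basis of the Jacobian ideal J(f) in C{s,t} is {t^4, s}; counting standard monomials gives mu = 4. Corank 1: A-series; mu = 4 gives A_4.

4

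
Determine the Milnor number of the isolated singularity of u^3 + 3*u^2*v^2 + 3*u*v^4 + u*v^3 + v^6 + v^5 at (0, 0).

The Hessian of f at 0 has rank 0. Corank 2; j^3 = u^3 is a perfect cube, so E-series; the 4-jet and mu = 7 give E_7.

7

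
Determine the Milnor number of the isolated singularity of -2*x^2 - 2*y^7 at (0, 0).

The Hessian of f at 0 has rank 1. Corank 1: A-series; mu = 6 gives A_6.

6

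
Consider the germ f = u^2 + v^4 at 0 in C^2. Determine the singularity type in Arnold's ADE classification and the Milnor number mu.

Type A_3, Milnor number mu = 3.

The Hessian of f at 0 has rank 1. Corank 1: A-series; mu = 3 gives A_3.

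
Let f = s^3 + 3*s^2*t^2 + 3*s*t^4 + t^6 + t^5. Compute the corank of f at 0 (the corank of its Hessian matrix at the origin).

The Hessian at 0 is [[0, 0], [0, 0]] of rank 0; hence corank 2.

2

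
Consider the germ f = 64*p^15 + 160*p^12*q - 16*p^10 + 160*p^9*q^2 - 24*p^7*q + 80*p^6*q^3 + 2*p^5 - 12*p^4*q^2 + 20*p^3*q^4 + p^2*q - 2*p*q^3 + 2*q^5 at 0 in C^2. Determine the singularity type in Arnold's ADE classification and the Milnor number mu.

Type D6, Milnor number mu = 6.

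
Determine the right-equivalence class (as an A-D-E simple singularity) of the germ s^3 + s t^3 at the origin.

The Hessian of f at 0 is [[0, 0], [0, 0]] with rank 0, so corank 2. A Groebner basis of the Jacobian ideal J(f) in C{s,t} is {s^3, s*t^2, 3*s^2 + t^3}; counting standard monomials gives mu = 7. Corank 2; j^3 = s^3 is a perfect cube, so E-series; the 4-jet and mu = 7 give E_7.

E_7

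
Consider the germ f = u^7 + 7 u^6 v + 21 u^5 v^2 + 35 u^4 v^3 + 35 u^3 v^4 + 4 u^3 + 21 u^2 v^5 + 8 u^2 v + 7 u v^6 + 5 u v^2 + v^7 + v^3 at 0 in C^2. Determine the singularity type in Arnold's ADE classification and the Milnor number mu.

Type D8, Milnor number mu = 8.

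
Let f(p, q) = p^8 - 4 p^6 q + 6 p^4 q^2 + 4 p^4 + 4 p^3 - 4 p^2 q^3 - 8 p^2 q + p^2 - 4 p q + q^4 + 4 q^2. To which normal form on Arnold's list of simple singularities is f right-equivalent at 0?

A_3

The Hessian of f at 0 has rank 1. Corank 1: A-series; mu = 3 gives A_3.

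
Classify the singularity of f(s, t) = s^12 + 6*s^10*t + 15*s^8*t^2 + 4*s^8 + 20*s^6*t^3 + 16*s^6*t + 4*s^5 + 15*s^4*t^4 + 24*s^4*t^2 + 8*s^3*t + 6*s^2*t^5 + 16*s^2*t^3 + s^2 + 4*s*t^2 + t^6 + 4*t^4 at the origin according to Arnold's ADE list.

A_{5}

The Hessian of f at 0 has rank 1. Corank 1: A-series; mu = 5 gives A_5.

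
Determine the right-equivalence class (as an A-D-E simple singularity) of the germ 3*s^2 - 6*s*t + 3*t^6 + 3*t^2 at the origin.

A5

The Hessian of f at 0 has rank 1. Corank 1: A-series; mu = 5 gives A_5.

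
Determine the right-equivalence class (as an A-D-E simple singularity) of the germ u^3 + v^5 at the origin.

E_{8}

The Hessian of f at 0 has rank 0. Corank 2; j^3 = u^3 is a perfect cube, so E-series; the 5-jet and mu = 8 give E_8.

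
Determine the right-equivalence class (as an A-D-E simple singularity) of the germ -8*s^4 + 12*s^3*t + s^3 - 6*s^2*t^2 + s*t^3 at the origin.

E7

The Hessian of f at 0 has rank 0. Corank 2; j^3 = s^3 is a perfect cube, so E-series; the 4-jet and mu = 7 give E_7.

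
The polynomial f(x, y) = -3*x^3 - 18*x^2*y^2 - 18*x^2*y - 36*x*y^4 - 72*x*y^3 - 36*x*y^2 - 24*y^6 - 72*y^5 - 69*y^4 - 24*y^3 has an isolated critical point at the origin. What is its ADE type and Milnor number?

The Hessian of f at 0 has rank 0. Corank 2; j^3 = -3*(x + 2*y)^3 is a perfect cube, so E-series; the 4-jet and mu = 6 give E_6.

Type E_6, Milnor number mu = 6.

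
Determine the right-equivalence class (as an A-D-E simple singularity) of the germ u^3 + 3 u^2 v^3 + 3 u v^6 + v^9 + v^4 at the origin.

E_{6}

The Hessian of f at 0 has rank 0. Corank 2; j^3 = u^3 is a perfect cube, so E-series; the 4-jet and mu = 6 give E_6.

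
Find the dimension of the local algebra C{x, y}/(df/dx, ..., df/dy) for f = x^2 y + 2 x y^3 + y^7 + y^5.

The Hessian of f at 0 is [[0, 0], [0, 0]] with rank 0, so corank 2. A Groebner basis of the Jacobian ideal J(f) in C{x,y} is {x^2*y^2 + x^2/7 + x*y^2/7, x^3 - x^2/7 - x*y^2/7, x*y + y^3}; counting standard monomials gives mu = 8. Corank 2; j^3 = x^2*y has shape L^2 M (L != M), so D-series; mu = 8 gives D_8.

8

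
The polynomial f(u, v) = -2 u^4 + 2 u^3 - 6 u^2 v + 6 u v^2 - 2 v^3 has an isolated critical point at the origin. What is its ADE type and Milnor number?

Type E_{6}, Milnor number mu = 6.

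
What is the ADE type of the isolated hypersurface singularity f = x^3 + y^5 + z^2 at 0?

E_{8}

The Hessian of f at 0 has rank 1. Corank 2; j^3 = x^3 is a perfect cube, so E-series; the 5-jet and mu = 8 give E_8.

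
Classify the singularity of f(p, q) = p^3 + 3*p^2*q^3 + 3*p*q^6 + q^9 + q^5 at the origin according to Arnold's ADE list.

E8

The Hessian of f at 0 has rank 0. Corank 2; j^3 = p^3 is a perfect cube, so E-series; the 5-jet and mu = 8 give E_8.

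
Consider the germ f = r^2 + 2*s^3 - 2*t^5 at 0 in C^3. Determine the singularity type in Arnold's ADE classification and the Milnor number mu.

The Hessian of f at 0 has rank 1. Corank 2; j^3 = 2*s^3 is a perfect cube, so E-series; the 5-jet and mu = 8 give E_8.

Type E_8, Milnor number mu = 8.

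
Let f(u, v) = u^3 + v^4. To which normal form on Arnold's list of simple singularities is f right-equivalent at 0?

E6

The Hessian of f at 0 has rank 0. Corank 2; j^3 = u^3 is a perfect cube, so E-series; the 4-jet and mu = 6 give E_6.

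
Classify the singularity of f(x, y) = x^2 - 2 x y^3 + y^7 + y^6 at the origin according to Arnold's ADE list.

A6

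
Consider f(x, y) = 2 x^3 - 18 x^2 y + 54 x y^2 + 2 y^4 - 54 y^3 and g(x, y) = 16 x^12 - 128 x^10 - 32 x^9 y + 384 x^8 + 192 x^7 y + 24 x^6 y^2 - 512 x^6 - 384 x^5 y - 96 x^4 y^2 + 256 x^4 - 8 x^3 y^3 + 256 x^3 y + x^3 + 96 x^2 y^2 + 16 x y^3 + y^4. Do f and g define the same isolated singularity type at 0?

The Hessian of f at 0 has rank 0. Corank 2; j^3 = 2*(x - 3*y)^3 is a perfect cube, so E-series; the 4-jet and mu = 6 give E_6. The Hessian of g at 0 has rank 0. Corank 2; j^3 = x^3 is a perfect cube, so E-series; the 4-jet and mu = 6 give E_6. Both have type E_6, hence right-equivalent.

Yes.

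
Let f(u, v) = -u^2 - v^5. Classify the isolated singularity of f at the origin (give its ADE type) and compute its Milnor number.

The Hessian of f at 0 is [[-2, 0], [0, 0]] with rank 1, so corank 1. A Groebner basis of the Jacobian ideal J(f) in C{u,v} is {v^4, u}; counting standard monomials gives mu = 4. Corank 1: A-series; mu = 4 gives A_4.

Type A4, Milnor number mu = 4.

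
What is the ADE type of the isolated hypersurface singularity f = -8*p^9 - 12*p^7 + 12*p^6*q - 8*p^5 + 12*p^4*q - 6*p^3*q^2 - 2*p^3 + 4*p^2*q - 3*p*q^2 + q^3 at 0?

D_4

The Hessian of f at 0 is [[0, 0], [0, 0]] with rank 0, so corank 2. A Groebner basis of the Jacobian ideal J(f) in C{p,q} is {q^3, p^2 - 3*q^2/2, p*q - 3*q^2/2}; counting standard monomials gives mu = 4. Corank 2; j^3 = -(p - q)*(2*p^2 - 2*p*q + q^2) splits into three distinct lines over C (the quadratic factor has nonzero discriminant), so D_4.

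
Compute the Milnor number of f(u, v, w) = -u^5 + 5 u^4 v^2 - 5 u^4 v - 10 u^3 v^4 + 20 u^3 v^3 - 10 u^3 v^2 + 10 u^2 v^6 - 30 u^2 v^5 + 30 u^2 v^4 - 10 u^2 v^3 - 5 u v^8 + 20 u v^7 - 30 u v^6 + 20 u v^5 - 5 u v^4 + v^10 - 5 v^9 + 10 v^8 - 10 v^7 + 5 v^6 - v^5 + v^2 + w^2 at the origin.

4

The Hessian of f at 0 has rank 2. Corank 1: A-series; mu = 4 gives A_4.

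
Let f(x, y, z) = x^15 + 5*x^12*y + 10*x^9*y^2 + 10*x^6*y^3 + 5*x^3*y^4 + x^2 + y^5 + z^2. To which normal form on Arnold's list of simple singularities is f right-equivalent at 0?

The Hessian of f at 0 is [[2, 0, 0], [0, 0, 0], [0, 0, 2]] with rank 2, so corank 1. A Groebner basis of the Jacobian ideal J(f) in C{x,y,z} is {y^4, x, z}; counting standard monomials gives mu = 4. Corank 1: A-series; mu = 4 gives A_4.

A_{4}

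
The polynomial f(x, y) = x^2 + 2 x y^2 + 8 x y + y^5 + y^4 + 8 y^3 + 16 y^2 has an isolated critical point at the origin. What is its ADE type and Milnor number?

Type A_4, Milnor number mu = 4.

The Hessian of f at 0 has rank 1. Corank 1: A-series; mu = 4 gives A_4.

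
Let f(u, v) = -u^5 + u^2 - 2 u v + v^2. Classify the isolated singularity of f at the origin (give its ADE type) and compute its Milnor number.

Type A4, Milnor number mu = 4.

The Hessian of f at 0 is [[2, -2], [-2, 2]] with rank 1, so corank 1. A Groebner basis of the Jacobian ideal J(f) in C{u,v} is {v^4, u - v}; counting standard monomials gives mu = 4. Corank 1: A-series; mu = 4 gives A_4.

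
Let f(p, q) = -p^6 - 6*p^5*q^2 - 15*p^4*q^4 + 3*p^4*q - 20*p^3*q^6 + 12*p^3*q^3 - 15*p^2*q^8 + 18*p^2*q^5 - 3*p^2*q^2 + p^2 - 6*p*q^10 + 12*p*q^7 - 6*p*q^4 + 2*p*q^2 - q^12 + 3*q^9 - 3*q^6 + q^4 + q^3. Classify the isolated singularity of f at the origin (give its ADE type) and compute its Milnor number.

Type A_{2}, Milnor number mu = 2.

The Hessian of f at 0 is [[2, 0], [0, 0]] with rank 1, so corank 1. A Groebner basis of the Jacobian ideal J(f) in C{p,q} is {q^2, p}; counting standard monomials gives mu = 2. Corank 1: A-series; mu = 2 gives A_2.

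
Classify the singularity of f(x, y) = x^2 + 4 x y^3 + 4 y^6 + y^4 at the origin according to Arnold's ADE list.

A_{3}

The Hessian of f at 0 has rank 1. Corank 1: A-series; mu = 3 gives A_3.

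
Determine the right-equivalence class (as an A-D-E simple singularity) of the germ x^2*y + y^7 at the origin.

D8

The Hessian of f at 0 has rank 0. Corank 2; j^3 = x^2*y has shape L^2 M (L != M), so D-series; mu = 8 gives D_8.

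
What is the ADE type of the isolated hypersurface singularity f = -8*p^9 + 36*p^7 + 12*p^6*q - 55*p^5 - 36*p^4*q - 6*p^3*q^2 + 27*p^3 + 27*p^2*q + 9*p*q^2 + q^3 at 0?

E8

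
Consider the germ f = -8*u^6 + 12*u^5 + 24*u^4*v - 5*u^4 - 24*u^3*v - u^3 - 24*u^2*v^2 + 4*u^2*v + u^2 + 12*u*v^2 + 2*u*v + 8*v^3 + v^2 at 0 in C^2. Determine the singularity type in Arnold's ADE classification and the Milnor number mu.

The Hessian of f at 0 has rank 1. Corank 1: A-series; mu = 2 gives A_2.

Type A_{2}, Milnor number mu = 2.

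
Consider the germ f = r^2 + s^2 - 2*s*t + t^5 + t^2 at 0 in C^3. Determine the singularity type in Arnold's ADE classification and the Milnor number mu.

Type A_4, Milnor number mu = 4.

The Hessian of f at 0 has rank 2. Corank 1: A-series; mu = 4 gives A_4.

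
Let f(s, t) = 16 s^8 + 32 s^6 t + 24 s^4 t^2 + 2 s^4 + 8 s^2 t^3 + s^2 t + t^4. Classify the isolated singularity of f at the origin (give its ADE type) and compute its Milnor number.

Type D_{5}, Milnor number mu = 5.

The Hessian of f at 0 has rank 0. Corank 2; j^3 = s^2*t has shape L^2 M (L != M), so D-series; mu = 5 gives D_5.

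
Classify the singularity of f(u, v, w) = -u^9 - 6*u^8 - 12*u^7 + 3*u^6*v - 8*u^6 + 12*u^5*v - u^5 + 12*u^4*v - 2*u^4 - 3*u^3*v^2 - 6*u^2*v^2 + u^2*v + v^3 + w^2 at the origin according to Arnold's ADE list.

The Hessian of f at 0 has rank 1. Corank 2; j^3 = v*(u^2 + v^2) splits into three distinct lines over C (the quadratic factor has nonzero discriminant), so D_4.

D4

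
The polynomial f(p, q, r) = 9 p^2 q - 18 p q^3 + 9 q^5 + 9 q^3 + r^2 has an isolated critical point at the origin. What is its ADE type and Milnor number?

Type D_{4}, Milnor number mu = 4.

The Hessian of f at 0 has rank 1. Corank 2; j^3 = 9*q*(p^2 + q^2) splits into three distinct lines over C (the quadratic factor has nonzero discriminant), so D_4.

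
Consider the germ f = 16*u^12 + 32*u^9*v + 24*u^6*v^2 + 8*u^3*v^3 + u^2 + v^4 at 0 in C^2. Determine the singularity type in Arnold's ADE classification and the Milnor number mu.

Type A_{3}, Milnor number mu = 3.

The Hessian of f at 0 is [[2, 0], [0, 0]] with rank 1, so corank 1. A Groebner basis of the Jacobian ideal J(f) in C{u,v} is {v^3, u}; counting standard monomials gives mu = 3. Corank 1: A-series; mu = 3 gives A_3.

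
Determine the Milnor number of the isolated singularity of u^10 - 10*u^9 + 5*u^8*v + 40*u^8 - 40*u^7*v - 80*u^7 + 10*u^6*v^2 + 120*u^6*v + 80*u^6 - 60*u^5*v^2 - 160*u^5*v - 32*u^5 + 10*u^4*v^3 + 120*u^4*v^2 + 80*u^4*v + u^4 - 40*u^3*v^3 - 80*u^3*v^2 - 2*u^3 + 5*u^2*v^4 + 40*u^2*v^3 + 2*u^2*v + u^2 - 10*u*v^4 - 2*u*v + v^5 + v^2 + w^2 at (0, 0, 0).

The Hessian of f at 0 is [[2, -2, 0], [-2, 2, 0], [0, 0, 2]] with rank 2, so corank 1. A Groebner basis of the Jacobian ideal J(f) in C{u,v,w} is {-u/2 + v^3 + v^2/2 + v/2, u^2 - u + v, u*v - u/2 - v^2/2 + v/2, w}; counting standard monomials gives mu = 4. Corank 1: A-series; mu = 4 gives A_4.

4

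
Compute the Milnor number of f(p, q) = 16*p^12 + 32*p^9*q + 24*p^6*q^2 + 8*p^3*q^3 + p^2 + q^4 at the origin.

3

The Hessian of f at 0 has rank 1. Corank 1: A-series; mu = 3 gives A_3.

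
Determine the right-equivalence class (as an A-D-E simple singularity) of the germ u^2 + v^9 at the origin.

A_{8}

The Hessian of f at 0 is [[2, 0], [0, 0]] with rank 1, so corank 1. A Groebner basis of the Jacobian ideal J(f) in C{u,v} is {v^8, u}; counting standard monomials gives mu = 8. Corank 1: A-series; mu = 8 gives A_8.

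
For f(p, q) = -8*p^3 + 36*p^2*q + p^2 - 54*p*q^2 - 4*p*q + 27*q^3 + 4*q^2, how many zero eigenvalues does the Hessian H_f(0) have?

1

Hessian at 0 has rank 1.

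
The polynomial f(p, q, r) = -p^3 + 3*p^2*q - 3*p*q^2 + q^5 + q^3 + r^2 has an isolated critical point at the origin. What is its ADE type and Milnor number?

The Hessian of f at 0 has rank 1. Corank 2; j^3 = -(p - q)^3 is a perfect cube, so E-series; the 5-jet and mu = 8 give E_8.

Type E_8, Milnor number mu = 8.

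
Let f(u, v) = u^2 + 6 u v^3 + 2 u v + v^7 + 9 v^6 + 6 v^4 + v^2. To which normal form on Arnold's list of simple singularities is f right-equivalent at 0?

The Hessian of f at 0 is [[2, 2], [2, 2]] with rank 1, so corank 1. A Groebner basis of the Jacobian ideal J(f) in C{u,v} is {u/3 + v^3 + v/3, u^2 + 2*u*v + v^2}; counting standard monomials gives mu = 6. Corank 1: A-series; mu = 6 gives A_6.

A_{6}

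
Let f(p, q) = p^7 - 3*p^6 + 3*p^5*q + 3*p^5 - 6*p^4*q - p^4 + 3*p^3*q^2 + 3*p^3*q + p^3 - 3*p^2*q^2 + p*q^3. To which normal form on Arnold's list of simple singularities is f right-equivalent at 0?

The Hessian of f at 0 has rank 0. Corank 2; j^3 = p^3 is a perfect cube, so E-series; the 4-jet and mu = 7 give E_7.

E_7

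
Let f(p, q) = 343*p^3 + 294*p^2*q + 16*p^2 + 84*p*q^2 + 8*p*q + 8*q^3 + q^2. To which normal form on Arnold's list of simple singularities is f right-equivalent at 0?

A_{2}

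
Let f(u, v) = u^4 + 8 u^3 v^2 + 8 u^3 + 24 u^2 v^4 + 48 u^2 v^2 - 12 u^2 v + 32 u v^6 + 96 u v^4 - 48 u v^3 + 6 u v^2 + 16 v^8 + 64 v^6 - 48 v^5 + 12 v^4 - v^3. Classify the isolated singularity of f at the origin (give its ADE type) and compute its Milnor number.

Type E6, Milnor number mu = 6.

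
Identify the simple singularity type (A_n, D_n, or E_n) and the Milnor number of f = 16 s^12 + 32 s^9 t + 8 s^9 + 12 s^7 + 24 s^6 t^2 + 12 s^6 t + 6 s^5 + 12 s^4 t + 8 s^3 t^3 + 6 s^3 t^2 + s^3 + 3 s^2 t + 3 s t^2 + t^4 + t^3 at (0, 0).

Type E6, Milnor number mu = 6.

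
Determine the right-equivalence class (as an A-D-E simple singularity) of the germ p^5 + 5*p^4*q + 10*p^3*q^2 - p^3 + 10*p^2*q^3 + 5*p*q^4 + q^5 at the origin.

E_8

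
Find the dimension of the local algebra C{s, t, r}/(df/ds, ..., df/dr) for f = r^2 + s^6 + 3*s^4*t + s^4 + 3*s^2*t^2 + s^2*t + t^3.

4

The Hessian of f at 0 has rank 1. Corank 2; j^3 = t*(s^2 + t^2) splits into three distinct lines over C (the quadratic factor has nonzero discriminant), so D_4.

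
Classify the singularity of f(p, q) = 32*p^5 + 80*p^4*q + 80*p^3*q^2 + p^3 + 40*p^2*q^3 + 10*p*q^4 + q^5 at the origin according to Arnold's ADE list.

The Hessian of f at 0 has rank 0. Corank 2; j^3 = p^3 is a perfect cube, so E-series; the 5-jet and mu = 8 give E_8.

E_{8}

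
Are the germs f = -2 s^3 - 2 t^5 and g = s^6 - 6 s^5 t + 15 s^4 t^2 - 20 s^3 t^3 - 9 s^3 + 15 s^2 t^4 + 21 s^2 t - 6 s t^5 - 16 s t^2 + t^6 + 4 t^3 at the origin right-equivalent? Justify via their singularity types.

The Hessian of f at 0 has rank 0. Corank 2; j^3 = -2*s^3 is a perfect cube, so E-series; the 5-jet and mu = 8 give E_8. The Hessian of g at 0 has rank 0. Corank 2; j^3 = -(s - t)*(3*s - 2*t)^2 has shape L^2 M (L != M), so D-series; mu = 7 gives D_7. f is E_8 but g is D_7, hence not right-equivalent.

No.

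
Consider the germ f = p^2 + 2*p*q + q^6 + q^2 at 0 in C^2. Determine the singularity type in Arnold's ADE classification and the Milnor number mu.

Type A_{5}, Milnor number mu = 5.

The Hessian of f at 0 is [[2, 2], [2, 2]] with rank 1, so corank 1. A Groebner basis of the Jacobian ideal J(f) in C{p,q} is {q^5, p + q}; counting standard monomials gives mu = 5. Corank 1: A-series; mu = 5 gives A_5.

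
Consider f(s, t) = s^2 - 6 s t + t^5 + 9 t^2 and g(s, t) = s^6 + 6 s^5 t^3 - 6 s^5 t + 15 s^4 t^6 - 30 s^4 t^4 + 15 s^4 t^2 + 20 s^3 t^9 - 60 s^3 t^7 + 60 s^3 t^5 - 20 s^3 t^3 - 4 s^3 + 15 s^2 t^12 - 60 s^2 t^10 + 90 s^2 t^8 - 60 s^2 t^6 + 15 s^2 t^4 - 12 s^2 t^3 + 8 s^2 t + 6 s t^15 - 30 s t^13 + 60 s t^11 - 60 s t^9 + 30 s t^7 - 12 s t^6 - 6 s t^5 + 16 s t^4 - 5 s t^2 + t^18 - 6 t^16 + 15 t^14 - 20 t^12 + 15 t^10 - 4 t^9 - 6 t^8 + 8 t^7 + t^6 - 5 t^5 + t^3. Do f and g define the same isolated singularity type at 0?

No.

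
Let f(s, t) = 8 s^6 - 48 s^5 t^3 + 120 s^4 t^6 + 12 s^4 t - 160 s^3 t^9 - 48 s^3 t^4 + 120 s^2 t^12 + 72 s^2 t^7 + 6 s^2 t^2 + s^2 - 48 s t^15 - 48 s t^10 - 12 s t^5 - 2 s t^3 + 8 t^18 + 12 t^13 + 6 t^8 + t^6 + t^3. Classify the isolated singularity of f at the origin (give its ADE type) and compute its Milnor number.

The Hessian of f at 0 has rank 1. Corank 1: A-series; mu = 2 gives A_2.

Type A_2, Milnor number mu = 2.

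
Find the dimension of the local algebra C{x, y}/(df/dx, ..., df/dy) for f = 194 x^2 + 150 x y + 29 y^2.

1

The Hessian of f at 0 has rank 2. Corank 0: nondegenerate Morse point, so A_1.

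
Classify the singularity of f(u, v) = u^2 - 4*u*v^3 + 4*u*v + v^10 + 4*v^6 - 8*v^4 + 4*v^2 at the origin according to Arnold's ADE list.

A_9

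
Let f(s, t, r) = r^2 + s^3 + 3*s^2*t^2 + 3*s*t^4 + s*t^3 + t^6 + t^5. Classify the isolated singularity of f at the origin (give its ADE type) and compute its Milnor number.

Type E_{7}, Milnor number mu = 7.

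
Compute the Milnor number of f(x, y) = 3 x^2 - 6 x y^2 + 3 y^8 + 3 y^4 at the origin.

The Hessian of f at 0 has rank 1. Corank 1: A-series; mu = 7 gives A_7.

7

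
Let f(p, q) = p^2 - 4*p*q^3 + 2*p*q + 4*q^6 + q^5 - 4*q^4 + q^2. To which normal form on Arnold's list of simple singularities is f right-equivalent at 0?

A_{4}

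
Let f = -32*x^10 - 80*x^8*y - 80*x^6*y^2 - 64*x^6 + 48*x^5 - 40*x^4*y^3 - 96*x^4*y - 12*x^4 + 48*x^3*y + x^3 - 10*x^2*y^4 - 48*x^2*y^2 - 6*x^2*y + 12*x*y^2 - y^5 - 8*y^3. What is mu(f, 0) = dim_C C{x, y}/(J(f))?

The Hessian of f at 0 has rank 0. Corank 2; j^3 = (x - 2*y)^3 is a perfect cube, so E-series; the 5-jet and mu = 8 give E_8.

8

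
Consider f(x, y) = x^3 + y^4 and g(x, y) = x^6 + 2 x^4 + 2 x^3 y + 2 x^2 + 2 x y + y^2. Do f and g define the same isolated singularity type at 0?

No.

The Hessian of f at 0 is [[0, 0], [0, 0]] with rank 0, so corank 2. A Groebner basis of the Jacobian ideal J(f) in C{x,y} is {y^3, x^2}; counting standard monomials gives mu = 6. Corank 2; j^3 = x^3 is a perfect cube, so E-series; the 4-jet and mu = 6 give E_6. The Hessian of g at 0 is [[4, 2], [2, 2]] with rank 2, so corank 0. A Groebner basis of the Jacobian ideal J(g) in C{x,y} is {x, y}; counting standard monomials gives mu = 1. Corank 0: nondegenerate Morse point, so A_1. f is E_6 but g is A_1, hence not right-equivalent.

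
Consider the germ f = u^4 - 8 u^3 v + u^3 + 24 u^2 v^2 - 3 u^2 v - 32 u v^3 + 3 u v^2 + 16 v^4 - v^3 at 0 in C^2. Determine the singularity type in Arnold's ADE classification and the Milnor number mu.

Type E6, Milnor number mu = 6.

The Hessian of f at 0 is [[0, 0], [0, 0]] with rank 0, so corank 2. A Groebner basis of the Jacobian ideal J(f) in C{u,v} is {v^4, u*v^2 - 4*v^3/3, u^2 - 2*u*v + v^2}; counting standard monomials gives mu = 6. Corank 2; j^3 = (u - v)^3 is a perfect cube, so E-series; the 4-jet and mu = 6 give E_6.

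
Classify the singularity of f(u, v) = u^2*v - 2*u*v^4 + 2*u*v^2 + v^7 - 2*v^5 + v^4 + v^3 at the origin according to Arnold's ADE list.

D5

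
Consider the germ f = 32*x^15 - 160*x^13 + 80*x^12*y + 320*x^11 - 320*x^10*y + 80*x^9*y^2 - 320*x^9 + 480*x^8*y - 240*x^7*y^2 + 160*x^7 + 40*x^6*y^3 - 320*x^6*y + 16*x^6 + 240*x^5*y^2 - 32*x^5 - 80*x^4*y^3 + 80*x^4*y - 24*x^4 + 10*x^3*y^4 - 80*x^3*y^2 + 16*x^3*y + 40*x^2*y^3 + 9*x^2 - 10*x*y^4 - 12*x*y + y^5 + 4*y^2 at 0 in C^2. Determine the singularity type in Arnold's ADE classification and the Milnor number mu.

Type A_{4}, Milnor number mu = 4.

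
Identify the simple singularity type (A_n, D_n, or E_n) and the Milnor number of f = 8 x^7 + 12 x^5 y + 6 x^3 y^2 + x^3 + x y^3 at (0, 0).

Type E7, Milnor number mu = 7.

The Hessian of f at 0 has rank 0. Corank 2; j^3 = x^3 is a perfect cube, so E-series; the 4-jet and mu = 7 give E_7.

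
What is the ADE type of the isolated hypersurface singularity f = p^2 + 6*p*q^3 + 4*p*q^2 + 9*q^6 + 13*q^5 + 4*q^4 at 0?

The Hessian of f at 0 is [[2, 0], [0, 0]] with rank 1, so corank 1. A Groebner basis of the Jacobian ideal J(f) in C{p,q} is {p/3 + q^3 + 2*q^2/3, p^2, p*q - 2*p/3 - 4*q^2/3}; counting standard monomials gives mu = 4. Corank 1: A-series; mu = 4 gives A_4.

A_{4}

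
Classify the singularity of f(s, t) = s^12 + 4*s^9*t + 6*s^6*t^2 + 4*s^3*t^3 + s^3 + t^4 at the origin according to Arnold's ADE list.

E6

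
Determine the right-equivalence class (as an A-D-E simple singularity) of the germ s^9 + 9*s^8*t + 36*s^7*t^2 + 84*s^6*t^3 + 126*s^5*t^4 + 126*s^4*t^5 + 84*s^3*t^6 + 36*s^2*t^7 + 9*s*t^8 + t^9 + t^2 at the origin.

The Hessian of f at 0 has rank 1. Corank 1: A-series; mu = 8 gives A_8.

A8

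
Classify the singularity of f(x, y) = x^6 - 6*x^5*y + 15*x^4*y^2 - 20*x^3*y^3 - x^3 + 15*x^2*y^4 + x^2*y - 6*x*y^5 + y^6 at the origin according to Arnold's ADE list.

D_7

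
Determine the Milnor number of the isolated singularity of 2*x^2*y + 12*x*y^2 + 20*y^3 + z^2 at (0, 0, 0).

The Hessian of f at 0 has rank 1. Corank 2; j^3 = 2*y*(x^2 + 6*x*y + 10*y^2) splits into three distinct lines over C (the quadratic factor has nonzero discriminant), so D_4.

4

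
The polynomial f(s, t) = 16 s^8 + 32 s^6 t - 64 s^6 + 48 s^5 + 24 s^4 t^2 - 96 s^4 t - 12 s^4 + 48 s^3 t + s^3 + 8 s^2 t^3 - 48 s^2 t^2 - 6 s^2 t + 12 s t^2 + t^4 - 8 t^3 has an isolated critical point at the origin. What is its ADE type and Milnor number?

Type E6, Milnor number mu = 6.

The Hessian of f at 0 has rank 0. Corank 2; j^3 = (s - 2*t)^3 is a perfect cube, so E-series; the 4-jet and mu = 6 give E_6.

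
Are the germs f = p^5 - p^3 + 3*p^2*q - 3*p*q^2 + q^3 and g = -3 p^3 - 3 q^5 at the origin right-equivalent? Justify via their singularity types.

The Hessian of f at 0 is [[0, 0], [0, 0]] with rank 0, so corank 2. A Groebner basis of the Jacobian ideal J(f) in C{p,q} is {q^5, p*q^3 - 3*q^4/4, p^2 - 2*p*q + q^2}; counting standard monomials gives mu = 8. Corank 2; j^3 = -(p - q)^3 is a perfect cube, so E-series; the 5-jet and mu = 8 give E_8. The Hessian of g at 0 is [[0, 0], [0, 0]] with rank 0, so corank 2. A Groebner basis of the Jacobian ideal J(g) in C{p,q} is {q^4, p^2}; counting standard monomials gives mu = 8. Corank 2; j^3 = -3*p^3 is a perfect cube, so E-series; the 5-jet and mu = 8 give E_8. Both have type E_8, hence right-equivalent.

Yes.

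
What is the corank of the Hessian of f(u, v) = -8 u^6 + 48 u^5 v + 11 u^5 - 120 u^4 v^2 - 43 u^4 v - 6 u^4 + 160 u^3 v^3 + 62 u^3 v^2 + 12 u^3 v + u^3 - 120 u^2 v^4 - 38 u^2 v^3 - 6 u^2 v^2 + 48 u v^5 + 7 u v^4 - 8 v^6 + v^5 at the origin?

2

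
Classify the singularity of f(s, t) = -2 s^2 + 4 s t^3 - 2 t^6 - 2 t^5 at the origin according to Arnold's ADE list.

A4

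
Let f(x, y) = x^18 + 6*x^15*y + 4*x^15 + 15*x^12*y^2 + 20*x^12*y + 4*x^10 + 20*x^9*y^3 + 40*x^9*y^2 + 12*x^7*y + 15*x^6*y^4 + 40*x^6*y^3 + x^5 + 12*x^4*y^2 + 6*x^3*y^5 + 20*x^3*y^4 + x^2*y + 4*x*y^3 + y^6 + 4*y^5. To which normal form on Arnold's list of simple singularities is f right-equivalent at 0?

D7

The Hessian of f at 0 is [[0, 0], [0, 0]] with rank 0, so corank 2. A Groebner basis of the Jacobian ideal J(f) in C{x,y} is {x^3, x^2*y + 2*x^2/3 + 4*x*y^2/3, x*y/2 + y^3}; counting standard monomials gives mu = 7. Corank 2; j^3 = x^2*y has shape L^2 M (L != M), so D-series; mu = 7 gives D_7.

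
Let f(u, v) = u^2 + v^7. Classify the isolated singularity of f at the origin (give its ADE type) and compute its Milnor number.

Type A_{6}, Milnor number mu = 6.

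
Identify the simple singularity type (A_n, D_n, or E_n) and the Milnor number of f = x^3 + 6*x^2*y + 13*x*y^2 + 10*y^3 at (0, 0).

The Hessian of f at 0 is [[0, 0], [0, 0]] with rank 0, so corank 2. A Groebner basis of the Jacobian ideal J(f) in C{x,y} is {y^3, x^2 - 11*y^2/3, x*y + 2*y^2}; counting standard monomials gives mu = 4. Corank 2; j^3 = (x + 2*y)*(x^2 + 4*x*y + 5*y^2) splits into three distinct lines over C (the quadratic factor has nonzero discriminant), so D_4.

Type D4, Milnor number mu = 4.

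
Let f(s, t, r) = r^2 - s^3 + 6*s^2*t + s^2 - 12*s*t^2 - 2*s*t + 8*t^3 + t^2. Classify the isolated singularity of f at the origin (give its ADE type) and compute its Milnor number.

Type A_{2}, Milnor number mu = 2.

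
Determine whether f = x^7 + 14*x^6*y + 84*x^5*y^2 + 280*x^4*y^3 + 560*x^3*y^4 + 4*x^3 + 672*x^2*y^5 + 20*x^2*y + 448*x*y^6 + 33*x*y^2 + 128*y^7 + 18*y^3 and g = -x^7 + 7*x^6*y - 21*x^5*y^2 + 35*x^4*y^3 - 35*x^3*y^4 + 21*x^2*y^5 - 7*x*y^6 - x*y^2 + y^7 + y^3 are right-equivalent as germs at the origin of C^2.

Yes.

The Hessian of f at 0 is [[0, 0], [0, 0]] with rank 0, so corank 2. A Groebner basis of the Jacobian ideal J(f) in C{x,y} is {-128*x*y/7 + y^6 - 192*y^2/7, x*y^2 + 3*y^3/2, x^2 + 7*x*y/2 + 3*y^2}; counting standard monomials gives mu = 8. Corank 2; j^3 = (x + 2*y)*(2*x + 3*y)^2 has shape L^2 M (L != M), so D-series; mu = 8 gives D_8. The Hessian of g at 0 is [[0, 0], [0, 0]] with rank 0, so corank 2. A Groebner basis of the Jacobian ideal J(g) in C{x,y} is {x^6 + y^2/7, y^3, x*y - y^2}; counting standard monomials gives mu = 8. Corank 2; j^3 = -y^2*(x - y) has shape L^2 M (L != M), so D-series; mu = 8 gives D_8. Both have type D_8, hence right-equivalent.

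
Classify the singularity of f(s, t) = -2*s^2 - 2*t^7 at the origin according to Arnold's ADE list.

A6

The Hessian of f at 0 has rank 1. Corank 1: A-series; mu = 6 gives A_6.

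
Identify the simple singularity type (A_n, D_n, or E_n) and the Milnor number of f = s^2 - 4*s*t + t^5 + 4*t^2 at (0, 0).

The Hessian of f at 0 has rank 1. Corank 1: A-series; mu = 4 gives A_4.

Type A4, Milnor number mu = 4.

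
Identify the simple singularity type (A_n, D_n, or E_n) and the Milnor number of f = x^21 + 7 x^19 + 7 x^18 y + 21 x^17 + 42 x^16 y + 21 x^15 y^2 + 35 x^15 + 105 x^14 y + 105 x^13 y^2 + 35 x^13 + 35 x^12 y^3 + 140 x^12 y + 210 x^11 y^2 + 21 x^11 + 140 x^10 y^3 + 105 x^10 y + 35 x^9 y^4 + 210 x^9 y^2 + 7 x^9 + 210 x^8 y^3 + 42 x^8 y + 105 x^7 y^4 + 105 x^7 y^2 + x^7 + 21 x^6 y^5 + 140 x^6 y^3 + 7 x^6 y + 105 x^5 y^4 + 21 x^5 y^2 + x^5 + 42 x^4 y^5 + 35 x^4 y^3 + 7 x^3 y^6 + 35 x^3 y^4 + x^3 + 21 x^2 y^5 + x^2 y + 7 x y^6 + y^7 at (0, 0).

Type D8, Milnor number mu = 8.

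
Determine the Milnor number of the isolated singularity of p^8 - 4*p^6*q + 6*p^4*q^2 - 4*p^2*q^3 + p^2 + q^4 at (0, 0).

3

The Hessian of f at 0 has rank 1. Corank 1: A-series; mu = 3 gives A_3.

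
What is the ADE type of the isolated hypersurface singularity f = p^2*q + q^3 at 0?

The Hessian of f at 0 is [[0, 0], [0, 0]] with rank 0, so corank 2. A Groebner basis of the Jacobian ideal J(f) in C{p,q} is {q^3, p^2 + 3*q^2, p*q}; counting standard monomials gives mu = 4. Corank 2; j^3 = q*(p^2 + q^2) splits into three distinct lines over C (the quadratic factor has nonzero discriminant), so D_4.

D_{4}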